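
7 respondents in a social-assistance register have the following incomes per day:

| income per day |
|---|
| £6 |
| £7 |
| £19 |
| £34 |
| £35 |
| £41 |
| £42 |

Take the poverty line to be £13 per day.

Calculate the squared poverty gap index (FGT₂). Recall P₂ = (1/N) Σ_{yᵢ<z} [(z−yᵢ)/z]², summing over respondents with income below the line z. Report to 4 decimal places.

Poor units: £6, £7 (q = 2 of N = 7).
Shortfall ratios: (13−6)/13 = 0.5385; (13−7)/13 = 0.4615.
Squared: 0.2899; 0.2130.
Sum = 0.502959; P₂ = 0.502959 / 7 = 0.0719.

0.0719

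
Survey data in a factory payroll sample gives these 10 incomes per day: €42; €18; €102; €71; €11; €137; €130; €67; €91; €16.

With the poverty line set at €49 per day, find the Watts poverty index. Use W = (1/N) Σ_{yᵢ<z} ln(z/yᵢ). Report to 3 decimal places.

Below z: €11, €16, €18, €42 (q = 4 of N = 10).
ln(z/y) terms: ln(49/11) = 1.4939; ln(49/16) = 1.1192; ln(49/18) = 1.0014; ln(49/42) = 0.1542.
W = 3.768756 / 10 = 0.377.

0.377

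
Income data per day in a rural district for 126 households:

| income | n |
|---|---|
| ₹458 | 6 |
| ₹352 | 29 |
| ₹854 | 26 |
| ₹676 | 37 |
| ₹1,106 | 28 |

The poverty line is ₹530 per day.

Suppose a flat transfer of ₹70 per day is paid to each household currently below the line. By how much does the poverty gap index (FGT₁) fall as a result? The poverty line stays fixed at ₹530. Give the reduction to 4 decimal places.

0.0367

Before: below the line — 29×₹352, 6×₹458; poverty gap index (FGT₁) = 0.083768.
After the ₹70 transfer: below the line — 29×₹422, 6×₹528; poverty gap index (FGT₁) = 0.047080.
Reduction = 0.083768 − 0.047080 = 0.0367.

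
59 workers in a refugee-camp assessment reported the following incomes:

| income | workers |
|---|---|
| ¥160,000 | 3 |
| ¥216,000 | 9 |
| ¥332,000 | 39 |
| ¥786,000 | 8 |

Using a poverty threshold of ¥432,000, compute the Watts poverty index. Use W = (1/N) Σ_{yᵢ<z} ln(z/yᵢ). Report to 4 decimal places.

Below z: 3×¥160,000, 9×¥216,000, 39×¥332,000 (q = 51 of N = 59).
Log gaps: ln(432000/160000) = 0.9933 (×3); ln(432000/216000) = 0.6931 (×9); ln(432000/332000) = 0.2633 (×39).
W = 19.486414 / 59 = 0.3303.

0.3303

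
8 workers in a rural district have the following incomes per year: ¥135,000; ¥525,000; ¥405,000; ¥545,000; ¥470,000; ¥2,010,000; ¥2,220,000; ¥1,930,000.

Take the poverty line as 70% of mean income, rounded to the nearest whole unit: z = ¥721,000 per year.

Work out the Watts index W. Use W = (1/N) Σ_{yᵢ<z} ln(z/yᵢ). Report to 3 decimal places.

0.410

Below z: ¥135,000, ¥405,000, ¥470,000, ¥525,000, ¥545,000 (q = 5 of N = 8).
Log shortfalls: ln(721000/135000) = 1.6754; ln(721000/405000) = 0.5768; ln(721000/470000) = 0.4279; ln(721000/525000) = 0.3172; ln(721000/545000) = 0.2799.
W = 3.277117 / 8 = 0.410.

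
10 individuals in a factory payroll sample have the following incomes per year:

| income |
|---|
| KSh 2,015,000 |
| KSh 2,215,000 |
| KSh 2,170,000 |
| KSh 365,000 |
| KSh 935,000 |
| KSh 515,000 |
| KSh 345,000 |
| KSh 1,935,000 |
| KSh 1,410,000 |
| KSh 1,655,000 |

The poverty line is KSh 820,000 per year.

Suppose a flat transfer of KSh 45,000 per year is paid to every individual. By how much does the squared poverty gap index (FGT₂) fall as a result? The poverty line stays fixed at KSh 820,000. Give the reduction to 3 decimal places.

Before: below the line — KSh 345,000, KSh 365,000, KSh 515,000; squared poverty gap index (FGT₂) = 0.07818.
After the KSh 45,000 transfer: below the line — KSh 390,000, KSh 410,000, KSh 560,000; squared poverty gap index (FGT₂) = 0.06255.
Reduction = 0.07818 − 0.06255 = 0.016.

0.016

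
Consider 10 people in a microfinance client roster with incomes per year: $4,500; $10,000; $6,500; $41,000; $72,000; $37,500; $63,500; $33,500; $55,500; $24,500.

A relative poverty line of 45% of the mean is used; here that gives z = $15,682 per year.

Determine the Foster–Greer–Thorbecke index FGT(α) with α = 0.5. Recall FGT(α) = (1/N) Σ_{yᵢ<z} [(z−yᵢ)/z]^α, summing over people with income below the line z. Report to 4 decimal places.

Below the line: $4,500, $6,500, $10,000 (q = 3 of N = 10).
Normalized shortfalls: (15682−4500)/15682 = 0.7130; (15682−6500)/15682 = 0.5855; (15682−10000)/15682 = 0.3623.
Raised to α = 0.5: 0.84442; 0.76519; 0.60194.
Sum = 2.211544; FGT(0.5) = 2.211544 / 10 = 0.2212.

0.2212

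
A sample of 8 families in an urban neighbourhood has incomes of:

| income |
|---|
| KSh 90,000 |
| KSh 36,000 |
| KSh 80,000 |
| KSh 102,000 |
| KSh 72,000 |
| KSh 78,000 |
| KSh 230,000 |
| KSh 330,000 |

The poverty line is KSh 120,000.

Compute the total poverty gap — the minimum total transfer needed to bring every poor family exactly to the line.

Below the line: KSh 36,000, KSh 72,000, KSh 78,000, KSh 80,000, KSh 90,000, KSh 102,000 (q = 6 of N = 8).
Individual gaps: 120000−36000 = 84000; 120000−72000 = 48000; 120000−78000 = 42000; 120000−80000 = 40000; 120000−90000 = 30000; 120000−102000 = 18000.
Aggregate gap = KSh 262,000.

KSh 262,000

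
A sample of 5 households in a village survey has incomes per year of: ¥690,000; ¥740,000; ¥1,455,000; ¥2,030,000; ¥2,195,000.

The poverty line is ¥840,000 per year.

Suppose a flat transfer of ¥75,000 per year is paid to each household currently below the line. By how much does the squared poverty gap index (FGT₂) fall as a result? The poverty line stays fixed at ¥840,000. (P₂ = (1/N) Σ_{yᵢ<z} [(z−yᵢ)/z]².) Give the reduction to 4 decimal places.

0.0074

Before: below the line — ¥690,000, ¥740,000; squared poverty gap index (FGT₂) = 0.009212.
After the ¥75,000 transfer: below the line — ¥765,000, ¥815,000; squared poverty gap index (FGT₂) = 0.001772.
Reduction = 0.009212 − 0.001772 = 0.0074.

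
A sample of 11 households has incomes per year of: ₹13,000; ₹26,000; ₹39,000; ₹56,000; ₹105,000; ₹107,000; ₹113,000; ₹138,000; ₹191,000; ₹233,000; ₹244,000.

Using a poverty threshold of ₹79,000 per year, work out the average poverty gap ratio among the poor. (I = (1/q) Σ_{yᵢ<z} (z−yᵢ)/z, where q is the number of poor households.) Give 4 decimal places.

0.5759

Poor units: ₹13,000, ₹26,000, ₹39,000, ₹56,000 (q = 4 of N = 11).
Shortfall ratios (z−y)/z: 0.8354, 0.6709, 0.5063, 0.2911; sum = 2.303797.
The income-gap ratio divides by q (the poor only): 2.303797 / 4 = 0.5759.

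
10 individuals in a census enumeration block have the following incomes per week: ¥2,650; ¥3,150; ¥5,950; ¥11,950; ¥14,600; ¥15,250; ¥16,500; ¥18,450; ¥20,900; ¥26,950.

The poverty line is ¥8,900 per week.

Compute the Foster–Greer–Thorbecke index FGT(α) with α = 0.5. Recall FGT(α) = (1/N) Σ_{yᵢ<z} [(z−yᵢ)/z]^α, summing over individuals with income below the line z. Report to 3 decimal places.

Below the line: ¥2,650, ¥3,150, ¥5,950 (q = 3 of N = 10).
Normalized shortfalls: (8900−2650)/8900 = 0.7022; (8900−3150)/8900 = 0.6461; (8900−5950)/8900 = 0.3315.
Raised to α = 0.5: 0.83800; 0.80378; 0.57573.
Sum = 2.217511; FGT(0.5) = 2.217511 / 10 = 0.222.

0.222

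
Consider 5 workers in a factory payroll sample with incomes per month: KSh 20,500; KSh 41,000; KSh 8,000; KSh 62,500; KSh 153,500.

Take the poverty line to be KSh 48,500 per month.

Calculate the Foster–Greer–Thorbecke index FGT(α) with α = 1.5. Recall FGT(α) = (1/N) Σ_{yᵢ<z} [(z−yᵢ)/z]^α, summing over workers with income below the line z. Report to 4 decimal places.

0.2525

Below the line: KSh 8,000, KSh 20,500, KSh 41,000 (q = 3 of N = 5).
Gap ratios (z−y)/z: (48500−8000)/48500 = 0.8351; (48500−20500)/48500 = 0.5773; (48500−41000)/48500 = 0.1546.
Raised to α = 1.5: 0.76308; 0.43866; 0.06081.
Sum = 1.262547; FGT(1.5) = 1.262547 / 5 = 0.2525.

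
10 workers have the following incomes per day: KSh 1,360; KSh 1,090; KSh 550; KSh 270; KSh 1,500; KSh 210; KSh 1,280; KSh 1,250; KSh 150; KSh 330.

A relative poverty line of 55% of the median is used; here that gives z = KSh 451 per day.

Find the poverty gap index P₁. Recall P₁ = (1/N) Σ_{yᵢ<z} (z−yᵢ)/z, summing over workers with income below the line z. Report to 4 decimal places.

0.1871

Poor units: KSh 150, KSh 210, KSh 270, KSh 330 (q = 4 of N = 10).
Normalized shortfalls: (451−150)/451 = 0.6674; (451−210)/451 = 0.5344; (451−270)/451 = 0.4013; (451−330)/451 = 0.2683.
Sum of shortfalls = 1.871397; P₁ averages over all N: 1.871397 / 10 = 0.1871.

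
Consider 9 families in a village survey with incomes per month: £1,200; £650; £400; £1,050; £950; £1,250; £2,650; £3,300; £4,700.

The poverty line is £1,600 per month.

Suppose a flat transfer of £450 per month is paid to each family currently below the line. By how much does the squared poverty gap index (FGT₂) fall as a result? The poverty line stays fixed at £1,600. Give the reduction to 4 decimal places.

0.1080

Before: below the line — £400, £650, £950, £1,050, £1,200, £1,250; squared poverty gap index (FGT₂) = 0.145399.
After the £450 transfer: below the line — £850, £1,100, £1,400, £1,500; squared poverty gap index (FGT₂) = 0.037435.
Reduction = 0.145399 − 0.037435 = 0.1080.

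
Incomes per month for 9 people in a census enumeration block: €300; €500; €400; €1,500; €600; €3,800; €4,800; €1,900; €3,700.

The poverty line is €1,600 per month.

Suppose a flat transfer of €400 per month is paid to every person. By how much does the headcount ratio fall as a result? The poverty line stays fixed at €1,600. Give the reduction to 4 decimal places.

0.1111

Before: below the line — €300, €400, €500, €600, €1,500; headcount ratio = 0.555556.
After the €400 transfer: below the line — €700, €800, €900, €1,000; headcount ratio = 0.444444.
Reduction = 0.555556 − 0.444444 = 0.1111.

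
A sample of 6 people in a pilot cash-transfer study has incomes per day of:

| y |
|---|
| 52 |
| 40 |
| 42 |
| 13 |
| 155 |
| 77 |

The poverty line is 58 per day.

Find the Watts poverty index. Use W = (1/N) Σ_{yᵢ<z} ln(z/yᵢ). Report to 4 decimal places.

0.3832

Incomes under z: 13, 40, 42, 52 (q = 4 of N = 6).
Log shortfalls: ln(58/13) = 1.4955; ln(58/40) = 0.3716; ln(58/42) = 0.3228; ln(58/52) = 0.1092.
W = 2.299030 / 6 = 0.3832.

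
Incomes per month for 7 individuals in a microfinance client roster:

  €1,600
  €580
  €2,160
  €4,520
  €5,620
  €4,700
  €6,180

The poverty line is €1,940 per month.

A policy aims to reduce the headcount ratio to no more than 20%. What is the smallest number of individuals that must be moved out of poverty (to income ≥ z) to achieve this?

1

2 of the 7 individuals are poor, so H = 2/7 = 0.286.
A headcount ratio of at most 20% allows at most ⌊0.20 × 7⌋ = 1 poor individuals.
So at least 2 − 1 = 1 must be lifted.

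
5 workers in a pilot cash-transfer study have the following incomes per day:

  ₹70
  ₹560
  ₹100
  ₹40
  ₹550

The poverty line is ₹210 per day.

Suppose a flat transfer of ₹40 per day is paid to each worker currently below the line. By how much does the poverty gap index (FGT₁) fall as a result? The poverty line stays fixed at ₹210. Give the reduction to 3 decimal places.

Before: below the line — ₹40, ₹70, ₹100; poverty gap index (FGT₁) = 0.40000.
After the ₹40 transfer: below the line — ₹80, ₹110, ₹140; poverty gap index (FGT₁) = 0.28571.
Reduction = 0.40000 − 0.28571 = 0.114.

0.114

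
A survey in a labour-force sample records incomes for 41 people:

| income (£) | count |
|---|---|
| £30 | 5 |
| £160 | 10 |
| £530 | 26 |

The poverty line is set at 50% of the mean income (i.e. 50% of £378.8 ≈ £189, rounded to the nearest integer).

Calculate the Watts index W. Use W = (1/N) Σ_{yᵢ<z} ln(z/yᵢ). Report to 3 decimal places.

0.265

Below z: 5×£30, 10×£160 (q = 15 of N = 41).
Log shortfalls: ln(189/30) = 1.8405 (×5); ln(189/160) = 0.1666 (×10).
W = 10.868480 / 41 = 0.265.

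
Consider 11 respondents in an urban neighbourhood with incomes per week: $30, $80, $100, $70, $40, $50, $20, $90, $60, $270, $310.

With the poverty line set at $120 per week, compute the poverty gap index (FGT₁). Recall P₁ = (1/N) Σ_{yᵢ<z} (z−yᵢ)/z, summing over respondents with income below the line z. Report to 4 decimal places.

Incomes under z: $20, $30, $40, $50, $60, $70, $80, $90, $100 (q = 9 of N = 11).
Relative gaps: (120−20)/120 = 0.8333; (120−30)/120 = 0.7500; (120−40)/120 = 0.6667; (120−50)/120 = 0.5833; (120−60)/120 = 0.5000; (120−70)/120 = 0.4167; (120−80)/120 = 0.3333; (120−90)/120 = 0.2500; (120−100)/120 = 0.1667.
Sum of shortfalls = 4.500000; P₁ averages over all N: 4.500000 / 11 = 0.4091.

0.4091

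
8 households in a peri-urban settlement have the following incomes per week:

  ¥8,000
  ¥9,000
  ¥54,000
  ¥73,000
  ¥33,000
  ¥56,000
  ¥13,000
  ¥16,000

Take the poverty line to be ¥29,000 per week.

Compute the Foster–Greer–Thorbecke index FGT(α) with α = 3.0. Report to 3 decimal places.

0.121

Incomes under z: ¥8,000, ¥9,000, ¥13,000, ¥16,000 (q = 4 of N = 8).
Gap ratios (z−y)/z: (29000−8000)/29000 = 0.7241; (29000−9000)/29000 = 0.6897; (29000−13000)/29000 = 0.5517; (29000−16000)/29000 = 0.4483.
Raised to α = 3.0: 0.37972; 0.32802; 0.16794; 0.09008.
Sum = 0.965763; FGT(3.0) = 0.965763 / 8 = 0.121.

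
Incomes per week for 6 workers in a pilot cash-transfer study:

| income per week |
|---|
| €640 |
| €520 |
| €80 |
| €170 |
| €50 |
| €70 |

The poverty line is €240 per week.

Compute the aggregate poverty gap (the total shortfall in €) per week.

€590

Below the line: €50, €70, €80, €170 (q = 4 of N = 6).
Individual gaps: 240−50 = 190; 240−70 = 170; 240−80 = 160; 240−170 = 70.
Aggregate gap = €590.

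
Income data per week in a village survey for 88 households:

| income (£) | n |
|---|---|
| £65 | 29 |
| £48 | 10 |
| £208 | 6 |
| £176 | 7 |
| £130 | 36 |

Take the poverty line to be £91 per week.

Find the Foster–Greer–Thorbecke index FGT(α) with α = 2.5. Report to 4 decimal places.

Poor units: 10×£48, 29×£65 (q = 39 of N = 88).
Normalized shortfalls: (91−48)/91 = 0.4725 (×10); (91−65)/91 = 0.2857 (×29).
Raised to α = 2.5: 0.15349 (×10); 0.04363 (×29).
Sum = 2.800256; FGT(2.5) = 2.800256 / 88 = 0.0318.

0.0318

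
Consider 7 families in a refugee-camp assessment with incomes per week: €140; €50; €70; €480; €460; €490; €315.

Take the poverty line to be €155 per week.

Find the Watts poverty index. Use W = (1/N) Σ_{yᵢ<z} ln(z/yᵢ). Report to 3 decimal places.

Poor units: €50, €70, €140 (q = 3 of N = 7).
ln(z/y) terms: ln(155/50) = 1.1314; ln(155/70) = 0.7949; ln(155/140) = 0.1018.
W = 2.028115 / 7 = 0.290.

0.290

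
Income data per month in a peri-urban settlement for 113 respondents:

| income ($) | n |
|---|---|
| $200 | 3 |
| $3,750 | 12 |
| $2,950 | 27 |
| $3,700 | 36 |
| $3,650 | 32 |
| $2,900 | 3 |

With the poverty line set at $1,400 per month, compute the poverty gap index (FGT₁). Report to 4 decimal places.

0.0228

Poor units: 3×$200 (q = 3 of N = 113).
Gap ratios (z−y)/z: (1400−200)/1400 = 0.8571 (×3).
Sum of shortfalls = 2.571429; P₁ averages over all N: 2.571429 / 113 = 0.0228.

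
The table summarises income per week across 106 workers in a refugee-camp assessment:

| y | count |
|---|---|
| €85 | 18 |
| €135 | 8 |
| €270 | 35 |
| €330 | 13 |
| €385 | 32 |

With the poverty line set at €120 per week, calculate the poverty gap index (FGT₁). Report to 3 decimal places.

Incomes under z: 18×€85 (q = 18 of N = 106).
Shortfall ratios: (120−85)/120 = 0.2917 (×18).
Sum of shortfalls = 5.250000; P₁ averages over all N: 5.250000 / 106 = 0.050.

0.050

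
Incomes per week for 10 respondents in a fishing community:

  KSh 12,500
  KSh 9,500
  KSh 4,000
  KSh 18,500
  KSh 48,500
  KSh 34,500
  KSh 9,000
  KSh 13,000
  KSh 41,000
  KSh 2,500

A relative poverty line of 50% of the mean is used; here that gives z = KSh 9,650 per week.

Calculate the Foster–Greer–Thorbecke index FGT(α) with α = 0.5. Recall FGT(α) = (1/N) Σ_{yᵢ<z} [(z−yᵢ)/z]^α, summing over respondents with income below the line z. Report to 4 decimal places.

0.2010

Incomes under z: KSh 2,500, KSh 4,000, KSh 9,000, KSh 9,500 (q = 4 of N = 10).
Normalized shortfalls: (9650−2500)/9650 = 0.7409; (9650−4000)/9650 = 0.5855; (9650−9000)/9650 = 0.0674; (9650−9500)/9650 = 0.0155.
Raised to α = 0.5: 0.86077; 0.76517; 0.25953; 0.12468.
Sum = 2.010158; FGT(0.5) = 2.010158 / 10 = 0.2010.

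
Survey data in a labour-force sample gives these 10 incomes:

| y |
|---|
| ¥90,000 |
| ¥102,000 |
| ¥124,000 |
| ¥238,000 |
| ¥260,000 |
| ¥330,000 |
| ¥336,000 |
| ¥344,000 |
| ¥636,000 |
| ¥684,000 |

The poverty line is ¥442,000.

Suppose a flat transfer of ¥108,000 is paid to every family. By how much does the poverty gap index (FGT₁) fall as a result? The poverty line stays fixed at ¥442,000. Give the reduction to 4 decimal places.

0.1928

Before: below the line — ¥90,000, ¥102,000, ¥124,000, ¥238,000, ¥260,000, ¥330,000, ¥336,000, ¥344,000; poverty gap index (FGT₁) = 0.387330.
After the ¥108,000 transfer: below the line — ¥198,000, ¥210,000, ¥232,000, ¥346,000, ¥368,000, ¥438,000; poverty gap index (FGT₁) = 0.194570.
Reduction = 0.387330 − 0.194570 = 0.1928.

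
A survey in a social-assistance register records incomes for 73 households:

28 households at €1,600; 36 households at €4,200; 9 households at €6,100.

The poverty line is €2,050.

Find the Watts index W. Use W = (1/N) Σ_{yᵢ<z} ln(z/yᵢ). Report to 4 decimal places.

Poor units: 28×€1,600 (q = 28 of N = 73).
Log gaps: ln(2050/1600) = 0.2478 (×28).
W = 6.939413 / 73 = 0.0951.

0.0951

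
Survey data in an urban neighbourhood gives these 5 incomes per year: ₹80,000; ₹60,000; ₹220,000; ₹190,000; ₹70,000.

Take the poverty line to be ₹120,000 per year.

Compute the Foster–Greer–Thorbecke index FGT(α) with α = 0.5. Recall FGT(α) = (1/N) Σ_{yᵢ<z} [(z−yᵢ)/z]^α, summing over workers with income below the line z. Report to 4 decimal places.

0.3860

Incomes under z: ₹60,000, ₹70,000, ₹80,000 (q = 3 of N = 5).
Shortfall ratios: (120000−60000)/120000 = 0.5000; (120000−70000)/120000 = 0.4167; (120000−80000)/120000 = 0.3333.
Raised to α = 0.5: 0.70711; 0.64550; 0.57735.
Sum = 1.929954; FGT(0.5) = 1.929954 / 5 = 0.3860.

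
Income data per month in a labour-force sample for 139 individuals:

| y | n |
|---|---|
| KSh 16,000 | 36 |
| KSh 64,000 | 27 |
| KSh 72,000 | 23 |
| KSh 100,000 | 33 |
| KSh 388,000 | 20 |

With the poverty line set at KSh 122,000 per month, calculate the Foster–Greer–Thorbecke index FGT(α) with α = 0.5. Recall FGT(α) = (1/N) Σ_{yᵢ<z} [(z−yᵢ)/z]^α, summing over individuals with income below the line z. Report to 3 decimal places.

0.582

Below the line: 36×KSh 16,000, 27×KSh 64,000, 23×KSh 72,000, 33×KSh 100,000 (q = 119 of N = 139).
Shortfall ratios: (122000−16000)/122000 = 0.8689 (×36); (122000−64000)/122000 = 0.4754 (×27); (122000−72000)/122000 = 0.4098 (×23); (122000−100000)/122000 = 0.1803 (×33).
Raised to α = 0.5: 0.93212 (×36); 0.68950 (×27); 0.64018 (×23); 0.42465 (×33).
Sum = 80.910605; FGT(0.5) = 80.910605 / 139 = 0.582.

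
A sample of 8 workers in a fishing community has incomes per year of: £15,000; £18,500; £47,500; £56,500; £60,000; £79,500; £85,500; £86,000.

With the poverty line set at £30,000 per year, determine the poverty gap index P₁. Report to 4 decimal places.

Incomes under z: £15,000, £18,500 (q = 2 of N = 8).
Gap ratios (z−y)/z: (30000−15000)/30000 = 0.5000; (30000−18500)/30000 = 0.3833.
Σ = 0.883333. Dividing by the full population N = 8 gives P₁ = 0.1104.

0.1104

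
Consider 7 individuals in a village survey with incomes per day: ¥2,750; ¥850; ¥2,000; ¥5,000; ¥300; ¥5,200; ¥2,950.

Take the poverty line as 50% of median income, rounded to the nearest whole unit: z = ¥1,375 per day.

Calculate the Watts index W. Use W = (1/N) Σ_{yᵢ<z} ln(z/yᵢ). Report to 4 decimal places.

0.2862

Incomes under z: ¥300, ¥850 (q = 2 of N = 7).
Log shortfalls: ln(1375/300) = 1.5224; ln(1375/850) = 0.4810.
W = 2.003399 / 7 = 0.2862.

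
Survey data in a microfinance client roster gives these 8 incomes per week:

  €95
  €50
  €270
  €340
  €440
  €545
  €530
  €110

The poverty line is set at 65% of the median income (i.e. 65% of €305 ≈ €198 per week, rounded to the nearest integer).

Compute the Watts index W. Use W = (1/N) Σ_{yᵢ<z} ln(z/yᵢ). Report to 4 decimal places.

Below z: €50, €95, €110 (q = 3 of N = 8).
ln(z/y) terms: ln(198/50) = 1.3762; ln(198/95) = 0.7344; ln(198/110) = 0.5878.
W = 2.698421 / 8 = 0.3373.

0.3373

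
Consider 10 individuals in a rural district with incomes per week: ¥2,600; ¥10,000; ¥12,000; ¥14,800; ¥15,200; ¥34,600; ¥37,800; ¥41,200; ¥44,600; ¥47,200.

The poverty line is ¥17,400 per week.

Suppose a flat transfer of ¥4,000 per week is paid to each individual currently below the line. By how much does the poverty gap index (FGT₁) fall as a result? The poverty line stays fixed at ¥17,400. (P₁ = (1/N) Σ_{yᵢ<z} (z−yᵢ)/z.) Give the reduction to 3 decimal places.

0.097

Before: below the line — ¥2,600, ¥10,000, ¥12,000, ¥14,800, ¥15,200; poverty gap index (FGT₁) = 0.18621.
After the ¥4,000 transfer: below the line — ¥6,600, ¥14,000, ¥16,000; poverty gap index (FGT₁) = 0.08966.
Reduction = 0.18621 − 0.08966 = 0.097.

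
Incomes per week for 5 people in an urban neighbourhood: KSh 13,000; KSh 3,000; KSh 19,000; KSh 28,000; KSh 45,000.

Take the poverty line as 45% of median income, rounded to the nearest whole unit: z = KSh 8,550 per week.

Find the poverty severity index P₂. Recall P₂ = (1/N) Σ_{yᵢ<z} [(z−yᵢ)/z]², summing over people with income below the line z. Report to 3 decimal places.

0.084

Incomes under z: KSh 3,000 (q = 1 of N = 5).
Shortfall ratios: (8550−3000)/8550 = 0.6491.
Squared: 0.4214.
Sum = 0.421360; P₂ = 0.421360 / 5 = 0.084.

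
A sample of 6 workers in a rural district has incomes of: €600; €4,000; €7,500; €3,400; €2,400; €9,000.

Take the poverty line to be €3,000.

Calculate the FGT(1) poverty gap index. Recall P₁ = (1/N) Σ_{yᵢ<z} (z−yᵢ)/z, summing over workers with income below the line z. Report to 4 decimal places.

0.1667

Incomes under z: €600, €2,400 (q = 2 of N = 6).
Normalized shortfalls: (3000−600)/3000 = 0.8000; (3000−2400)/3000 = 0.2000.
Sum of shortfalls = 1.000000; P₁ averages over all N: 1.000000 / 6 = 0.1667.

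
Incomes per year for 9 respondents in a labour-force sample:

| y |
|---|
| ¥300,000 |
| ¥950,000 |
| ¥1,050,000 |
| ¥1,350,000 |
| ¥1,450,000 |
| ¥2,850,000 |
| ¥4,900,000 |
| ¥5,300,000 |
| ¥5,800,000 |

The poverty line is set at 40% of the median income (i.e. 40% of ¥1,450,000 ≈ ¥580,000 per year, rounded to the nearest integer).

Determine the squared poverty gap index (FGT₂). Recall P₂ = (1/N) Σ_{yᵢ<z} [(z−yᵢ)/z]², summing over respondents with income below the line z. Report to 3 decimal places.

Poor units: ¥300,000 (q = 1 of N = 9).
Relative gaps: (580000−300000)/580000 = 0.4828.
Squared: 0.2331.
Sum = 0.233056; P₂ = 0.233056 / 9 = 0.026.

0.026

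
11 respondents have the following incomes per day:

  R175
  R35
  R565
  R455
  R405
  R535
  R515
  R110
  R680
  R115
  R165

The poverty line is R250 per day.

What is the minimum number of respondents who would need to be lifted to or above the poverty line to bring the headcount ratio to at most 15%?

4

5 of the 11 respondents are poor, so H = 5/11 = 0.455.
A headcount ratio of at most 15% allows at most ⌊0.15 × 11⌋ = 1 poor respondents.
So at least 5 − 1 = 4 must be lifted.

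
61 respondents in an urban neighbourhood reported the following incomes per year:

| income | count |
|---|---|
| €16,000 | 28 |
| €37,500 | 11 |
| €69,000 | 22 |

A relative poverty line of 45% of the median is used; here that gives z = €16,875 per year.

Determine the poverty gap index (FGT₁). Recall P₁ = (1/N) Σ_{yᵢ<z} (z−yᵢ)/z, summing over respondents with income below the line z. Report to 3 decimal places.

Below z: 28×€16,000 (q = 28 of N = 61).
Shortfall ratios: (16875−16000)/16875 = 0.0519 (×28).
Sum of shortfalls = 1.451852; P₁ averages over all N: 1.451852 / 61 = 0.024.

0.024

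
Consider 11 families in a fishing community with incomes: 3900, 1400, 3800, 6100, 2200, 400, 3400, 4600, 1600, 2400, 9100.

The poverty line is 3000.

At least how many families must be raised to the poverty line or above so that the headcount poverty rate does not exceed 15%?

4

Currently q = 5 of N = 11 are below the line (H = 0.455).
A headcount ratio of at most 15% allows at most ⌊0.15 × 11⌋ = 1 poor families.
So at least 5 − 1 = 4 must be lifted.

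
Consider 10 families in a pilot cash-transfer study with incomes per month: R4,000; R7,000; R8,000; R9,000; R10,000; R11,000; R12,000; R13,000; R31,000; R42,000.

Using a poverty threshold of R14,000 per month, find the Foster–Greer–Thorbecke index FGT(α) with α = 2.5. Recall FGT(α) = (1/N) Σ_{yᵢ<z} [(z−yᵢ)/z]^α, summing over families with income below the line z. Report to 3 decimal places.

Poor units: R4,000, R7,000, R8,000, R9,000, R10,000, R11,000, R12,000, R13,000 (q = 8 of N = 10).
Relative gaps: (14000−4000)/14000 = 0.7143; (14000−7000)/14000 = 0.5000; (14000−8000)/14000 = 0.4286; (14000−9000)/14000 = 0.3571; (14000−10000)/14000 = 0.2857; (14000−11000)/14000 = 0.2143; (14000−12000)/14000 = 0.1429; (14000−13000)/14000 = 0.0714.
Raised to α = 2.5: 0.43120; 0.17678; 0.12024; 0.07623; 0.04363; 0.02126; 0.00771; 0.00136.
Sum = 0.878414; FGT(2.5) = 0.878414 / 10 = 0.088.

0.088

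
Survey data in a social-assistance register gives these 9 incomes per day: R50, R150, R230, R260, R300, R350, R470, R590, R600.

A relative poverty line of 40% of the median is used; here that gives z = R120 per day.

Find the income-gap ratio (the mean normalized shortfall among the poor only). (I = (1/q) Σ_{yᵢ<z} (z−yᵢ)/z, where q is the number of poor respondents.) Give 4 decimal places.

0.5833

Below the line: R50 (q = 1 of N = 9).
Shortfall ratios (z−y)/z: 0.5833; sum = 0.583333.
The income-gap ratio divides by q (the poor only): 0.583333 / 1 = 0.5833.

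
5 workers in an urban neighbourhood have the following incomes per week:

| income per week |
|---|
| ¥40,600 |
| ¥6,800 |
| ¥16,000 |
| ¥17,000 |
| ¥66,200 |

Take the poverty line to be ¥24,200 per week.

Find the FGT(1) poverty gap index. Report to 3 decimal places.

Incomes under z: ¥6,800, ¥16,000, ¥17,000 (q = 3 of N = 5).
Relative gaps: (24200−6800)/24200 = 0.7190; (24200−16000)/24200 = 0.3388; (24200−17000)/24200 = 0.2975.
Σ = 1.355372. Dividing by the full population N = 5 gives P₁ = 0.271.

0.271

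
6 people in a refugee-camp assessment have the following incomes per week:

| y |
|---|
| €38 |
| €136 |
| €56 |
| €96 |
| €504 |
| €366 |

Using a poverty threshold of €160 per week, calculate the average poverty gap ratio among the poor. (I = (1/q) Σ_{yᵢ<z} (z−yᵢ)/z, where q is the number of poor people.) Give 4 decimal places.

0.4906

Incomes under z: €38, €56, €96, €136 (q = 4 of N = 6).
Shortfall ratios (z−y)/z: 0.7625, 0.6500, 0.4000, 0.1500; sum = 1.962500.
The income-gap ratio divides by q (the poor only): 1.962500 / 4 = 0.4906.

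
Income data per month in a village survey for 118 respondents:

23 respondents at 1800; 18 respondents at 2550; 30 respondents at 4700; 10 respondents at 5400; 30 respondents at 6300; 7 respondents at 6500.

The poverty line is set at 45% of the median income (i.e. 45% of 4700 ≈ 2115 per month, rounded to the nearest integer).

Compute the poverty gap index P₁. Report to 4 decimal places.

Below z: 23×1800 (q = 23 of N = 118).
Gap ratios (z−y)/z: (2115−1800)/2115 = 0.1489 (×23).
Sum of shortfalls = 3.425532; P₁ averages over all N: 3.425532 / 118 = 0.0290.

0.0290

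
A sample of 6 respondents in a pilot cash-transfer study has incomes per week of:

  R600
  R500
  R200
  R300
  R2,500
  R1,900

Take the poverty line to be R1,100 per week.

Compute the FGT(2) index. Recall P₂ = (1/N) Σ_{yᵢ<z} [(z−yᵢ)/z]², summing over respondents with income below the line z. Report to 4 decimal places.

0.2837

Incomes under z: R200, R300, R500, R600 (q = 4 of N = 6).
Shortfall ratios: (1100−200)/1100 = 0.8182; (1100−300)/1100 = 0.7273; (1100−500)/1100 = 0.5455; (1100−600)/1100 = 0.4545.
Squared: 0.6694; 0.5289; 0.2975; 0.2066.
Sum = 1.702479; P₂ = 1.702479 / 6 = 0.2837.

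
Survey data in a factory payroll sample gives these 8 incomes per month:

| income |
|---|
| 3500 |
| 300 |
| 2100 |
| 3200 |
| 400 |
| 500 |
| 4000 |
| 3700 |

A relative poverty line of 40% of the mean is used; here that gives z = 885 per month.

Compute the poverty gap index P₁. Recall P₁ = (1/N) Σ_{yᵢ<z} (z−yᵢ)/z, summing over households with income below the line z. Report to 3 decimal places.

Below the line: 300, 400, 500 (q = 3 of N = 8).
Relative gaps: (885−300)/885 = 0.6610; (885−400)/885 = 0.5480; (885−500)/885 = 0.4350.
Sum of shortfalls = 1.644068; P₁ averages over all N: 1.644068 / 8 = 0.206.

0.206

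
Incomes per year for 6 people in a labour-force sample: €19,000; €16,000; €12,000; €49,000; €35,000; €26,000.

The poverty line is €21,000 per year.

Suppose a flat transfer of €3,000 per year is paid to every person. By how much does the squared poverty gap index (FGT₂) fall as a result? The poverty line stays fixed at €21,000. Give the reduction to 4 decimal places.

Before: below the line — €12,000, €16,000, €19,000; squared poverty gap index (FGT₂) = 0.041572.
After the €3,000 transfer: below the line — €15,000, €19,000; squared poverty gap index (FGT₂) = 0.015117.
Reduction = 0.041572 − 0.015117 = 0.0265.

0.0265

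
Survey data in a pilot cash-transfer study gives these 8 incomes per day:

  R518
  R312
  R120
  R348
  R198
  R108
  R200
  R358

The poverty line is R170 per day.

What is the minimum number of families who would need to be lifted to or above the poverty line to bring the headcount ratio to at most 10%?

2

2 of the 8 families are poor, so H = 2/8 = 0.250.
A headcount ratio of at most 10% allows at most ⌊0.10 × 8⌋ = 0 poor families.
So at least 2 − 0 = 2 must be lifted.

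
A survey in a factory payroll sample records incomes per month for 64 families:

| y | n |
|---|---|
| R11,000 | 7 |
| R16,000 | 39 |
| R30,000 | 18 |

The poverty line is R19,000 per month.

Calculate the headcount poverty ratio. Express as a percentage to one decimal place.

71.9%

46 of the 64 families have income below R19,000.
H = 46/64 = 71.9%.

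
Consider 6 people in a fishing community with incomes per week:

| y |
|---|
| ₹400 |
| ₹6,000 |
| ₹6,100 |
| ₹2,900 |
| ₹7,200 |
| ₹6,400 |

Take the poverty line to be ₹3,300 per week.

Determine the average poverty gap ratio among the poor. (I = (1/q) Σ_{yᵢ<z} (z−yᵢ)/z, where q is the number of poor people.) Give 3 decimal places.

Incomes under z: ₹400, ₹2,900 (q = 2 of N = 6).
Shortfall ratios (z−y)/z: 0.8788, 0.1212; sum = 1.000000.
I averages over the q = 2 poor units only: 1.000000 / 2 = 0.500.

0.500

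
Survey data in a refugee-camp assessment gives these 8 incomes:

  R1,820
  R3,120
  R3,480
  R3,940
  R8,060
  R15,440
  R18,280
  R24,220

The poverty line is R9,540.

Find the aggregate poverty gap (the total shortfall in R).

R27,280

Below the line: R1,820, R3,120, R3,480, R3,940, R8,060 (q = 5 of N = 8).
Individual gaps: 9540−1820 = 7720; 9540−3120 = 6420; 9540−3480 = 6060; 9540−3940 = 5600; 9540−8060 = 1480.
Aggregate gap = R27,280.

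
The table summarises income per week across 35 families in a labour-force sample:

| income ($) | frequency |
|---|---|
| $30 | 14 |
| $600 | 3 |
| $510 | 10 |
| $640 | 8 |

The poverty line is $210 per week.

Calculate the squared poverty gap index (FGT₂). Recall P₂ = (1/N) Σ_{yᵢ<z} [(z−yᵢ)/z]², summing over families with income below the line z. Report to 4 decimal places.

0.2939

Poor units: 14×$30 (q = 14 of N = 35).
Normalized shortfalls: (210−30)/210 = 0.8571 (×14).
Squared: 0.7347 (×14).
Sum = 10.285714; P₂ = 10.285714 / 35 = 0.2939.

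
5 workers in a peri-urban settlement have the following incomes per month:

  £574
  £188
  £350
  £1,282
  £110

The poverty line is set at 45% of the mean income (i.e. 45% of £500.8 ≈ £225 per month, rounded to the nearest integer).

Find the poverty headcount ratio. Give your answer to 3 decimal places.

2 of the 5 workers have income below £225.
H = 2/5 = 0.400.

0.400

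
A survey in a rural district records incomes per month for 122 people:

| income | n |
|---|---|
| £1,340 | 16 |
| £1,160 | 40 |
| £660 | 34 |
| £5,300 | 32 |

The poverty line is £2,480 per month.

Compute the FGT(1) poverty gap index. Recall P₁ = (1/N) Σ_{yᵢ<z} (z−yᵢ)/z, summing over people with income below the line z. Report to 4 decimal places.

Incomes under z: 34×£660, 40×£1,160, 16×£1,340 (q = 90 of N = 122).
Shortfall ratios: (2480−660)/2480 = 0.7339 (×34); (2480−1160)/2480 = 0.5323 (×40); (2480−1340)/2480 = 0.4597 (×16).
Sum of shortfalls = 53.596774; P₁ averages over all N: 53.596774 / 122 = 0.4393.

0.4393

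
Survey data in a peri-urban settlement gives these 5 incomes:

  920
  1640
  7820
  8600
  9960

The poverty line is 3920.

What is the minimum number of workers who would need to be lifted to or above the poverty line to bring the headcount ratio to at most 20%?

1

Currently q = 2 of N = 5 are below the line (H = 0.400).
A headcount ratio of at most 20% allows at most ⌊0.20 × 5⌋ = 1 poor workers.
So at least 2 − 1 = 1 must be lifted.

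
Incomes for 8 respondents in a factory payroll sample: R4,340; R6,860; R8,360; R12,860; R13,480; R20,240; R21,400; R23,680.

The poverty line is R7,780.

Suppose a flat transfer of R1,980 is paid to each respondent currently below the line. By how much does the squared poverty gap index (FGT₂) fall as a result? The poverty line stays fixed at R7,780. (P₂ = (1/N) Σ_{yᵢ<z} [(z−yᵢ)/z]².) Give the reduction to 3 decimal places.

0.022

Before: below the line — R4,340, R6,860; squared poverty gap index (FGT₂) = 0.02619.
After the R1,980 transfer: below the line — R6,320; squared poverty gap index (FGT₂) = 0.00440.
Reduction = 0.02619 − 0.00440 = 0.022.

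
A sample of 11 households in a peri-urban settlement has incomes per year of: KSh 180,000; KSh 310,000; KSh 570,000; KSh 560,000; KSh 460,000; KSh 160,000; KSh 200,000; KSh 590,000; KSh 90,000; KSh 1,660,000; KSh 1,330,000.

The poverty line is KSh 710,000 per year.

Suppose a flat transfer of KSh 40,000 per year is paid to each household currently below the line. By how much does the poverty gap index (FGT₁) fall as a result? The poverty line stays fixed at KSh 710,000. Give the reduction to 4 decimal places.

0.0461

Before: below the line — KSh 90,000, KSh 160,000, KSh 180,000, KSh 200,000, KSh 310,000, KSh 460,000, KSh 560,000, KSh 570,000, KSh 590,000; poverty gap index (FGT₁) = 0.418694.
After the KSh 40,000 transfer: below the line — KSh 130,000, KSh 200,000, KSh 220,000, KSh 240,000, KSh 350,000, KSh 500,000, KSh 600,000, KSh 610,000, KSh 630,000; poverty gap index (FGT₁) = 0.372599.
Reduction = 0.418694 − 0.372599 = 0.0461.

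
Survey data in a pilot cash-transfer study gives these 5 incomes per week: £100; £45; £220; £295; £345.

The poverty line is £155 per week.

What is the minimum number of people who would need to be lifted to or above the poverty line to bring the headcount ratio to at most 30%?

1

Currently q = 2 of N = 5 are below the line (H = 0.400).
A headcount ratio of at most 30% allows at most ⌊0.30 × 5⌋ = 1 poor people.
So at least 2 − 1 = 1 must be lifted.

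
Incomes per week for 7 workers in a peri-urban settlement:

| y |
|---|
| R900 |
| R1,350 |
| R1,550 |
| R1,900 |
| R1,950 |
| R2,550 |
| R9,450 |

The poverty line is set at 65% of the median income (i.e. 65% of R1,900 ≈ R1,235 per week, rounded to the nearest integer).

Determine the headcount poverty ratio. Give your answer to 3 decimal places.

1 of the 7 workers have income below R1,235.
H = 1/7 = 0.143.

0.143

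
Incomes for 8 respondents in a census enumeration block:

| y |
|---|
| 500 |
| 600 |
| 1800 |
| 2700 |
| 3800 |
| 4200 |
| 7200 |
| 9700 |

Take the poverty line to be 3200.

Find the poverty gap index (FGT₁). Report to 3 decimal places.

Incomes under z: 500, 600, 1800, 2700 (q = 4 of N = 8).
Normalized shortfalls: (3200−500)/3200 = 0.8438; (3200−600)/3200 = 0.8125; (3200−1800)/3200 = 0.4375; (3200−2700)/3200 = 0.1562.
Sum of shortfalls = 2.250000; P₁ averages over all N: 2.250000 / 8 = 0.281.

0.281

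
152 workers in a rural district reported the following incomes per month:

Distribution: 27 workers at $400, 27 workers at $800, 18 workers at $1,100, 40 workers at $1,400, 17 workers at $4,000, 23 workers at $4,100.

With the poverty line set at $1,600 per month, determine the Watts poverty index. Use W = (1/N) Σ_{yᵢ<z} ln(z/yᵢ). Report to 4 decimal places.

Poor units: 27×$400, 27×$800, 18×$1,100, 40×$1,400 (q = 112 of N = 152).
Log shortfalls: ln(1600/400) = 1.3863 (×27); ln(1600/800) = 0.6931 (×27); ln(1600/1100) = 0.3747 (×18); ln(1600/1400) = 0.1335 (×40).
W = 68.230659 / 152 = 0.4489.

0.4489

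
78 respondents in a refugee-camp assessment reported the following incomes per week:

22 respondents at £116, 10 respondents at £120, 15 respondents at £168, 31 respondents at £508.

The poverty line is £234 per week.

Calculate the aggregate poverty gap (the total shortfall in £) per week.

£4,726

Below z: 22×£116, 10×£120, 15×£168 (q = 47 of N = 78).
Individual gaps: 22×(234−116) = 2596; 10×(234−120) = 1140; 15×(234−168) = 990.
Aggregate gap = £4,726.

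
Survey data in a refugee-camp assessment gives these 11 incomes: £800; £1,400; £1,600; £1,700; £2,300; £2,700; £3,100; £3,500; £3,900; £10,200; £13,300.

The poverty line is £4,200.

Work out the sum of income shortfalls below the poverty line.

£16,800

Incomes under z: £800, £1,400, £1,600, £1,700, £2,300, £2,700, £3,100, £3,500, £3,900 (q = 9 of N = 11).
Individual gaps: 4200−800 = 3400; 4200−1400 = 2800; 4200−1600 = 2600; 4200−1700 = 2500; 4200−2300 = 1900; 4200−2700 = 1500; 4200−3100 = 1100; 4200−3500 = 700; 4200−3900 = 300.
Aggregate gap = £16,800.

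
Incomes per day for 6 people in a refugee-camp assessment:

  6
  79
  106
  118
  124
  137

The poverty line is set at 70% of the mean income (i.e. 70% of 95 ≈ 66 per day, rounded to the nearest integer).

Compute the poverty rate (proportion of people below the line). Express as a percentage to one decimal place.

1 of the 6 people have income below 66.
H = 1/6 = 16.7%.

16.7%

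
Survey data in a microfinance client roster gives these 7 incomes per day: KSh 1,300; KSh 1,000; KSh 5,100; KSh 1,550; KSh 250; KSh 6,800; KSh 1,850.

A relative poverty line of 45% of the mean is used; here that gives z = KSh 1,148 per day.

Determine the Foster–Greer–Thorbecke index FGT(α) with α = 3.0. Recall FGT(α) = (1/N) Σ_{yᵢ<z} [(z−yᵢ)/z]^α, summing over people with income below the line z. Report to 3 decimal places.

0.069

Below the line: KSh 250, KSh 1,000 (q = 2 of N = 7).
Gap ratios (z−y)/z: (1148−250)/1148 = 0.7822; (1148−1000)/1148 = 0.1289.
Raised to α = 3.0: 0.47863; 0.00214.
Sum = 0.480776; FGT(3.0) = 0.480776 / 7 = 0.069.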